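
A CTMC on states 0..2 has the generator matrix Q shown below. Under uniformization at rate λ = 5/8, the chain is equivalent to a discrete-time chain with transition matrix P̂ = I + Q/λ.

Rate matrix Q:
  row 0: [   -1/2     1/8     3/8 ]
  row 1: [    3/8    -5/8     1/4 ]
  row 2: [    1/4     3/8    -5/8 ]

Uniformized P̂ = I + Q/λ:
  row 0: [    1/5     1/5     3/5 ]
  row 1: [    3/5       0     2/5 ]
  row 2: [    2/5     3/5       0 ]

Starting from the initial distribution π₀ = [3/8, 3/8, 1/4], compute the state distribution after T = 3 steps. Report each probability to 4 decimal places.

π = [0.3880, 0.2710, 0.3410]

t=0: π = [0.3750, 0.3750, 0.2500]
t=1: π = [0.4000, 0.2250, 0.3750]
t=2: π = [0.3650, 0.3050, 0.3300]
t=3: π = [0.3880, 0.2710, 0.3410]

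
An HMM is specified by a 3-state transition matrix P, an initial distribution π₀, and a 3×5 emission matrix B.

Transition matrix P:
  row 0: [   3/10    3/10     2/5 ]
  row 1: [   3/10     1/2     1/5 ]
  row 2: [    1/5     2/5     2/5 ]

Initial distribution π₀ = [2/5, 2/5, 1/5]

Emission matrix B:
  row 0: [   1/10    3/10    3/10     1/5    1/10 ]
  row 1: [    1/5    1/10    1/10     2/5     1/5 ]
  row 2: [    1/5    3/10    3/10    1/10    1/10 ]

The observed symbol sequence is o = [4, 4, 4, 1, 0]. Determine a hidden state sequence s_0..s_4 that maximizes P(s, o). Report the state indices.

path = [1, 1, 1, 0, 2]

t=0: δ = [4.000e-02, 8.000e-02, 2.000e-02]  (obs o_0=4)
t=1: δ = [2.400e-03, 8.000e-03, 1.600e-03]  ψ = [1, 1, 0]  (obs o_1=4)
t=2: δ = [2.400e-04, 8.000e-04, 1.600e-04]  ψ = [1, 1, 1]  (obs o_2=4)
t=3: δ = [7.200e-05, 4.000e-05, 4.800e-05]  ψ = [1, 1, 1]  (obs o_3=1)
t=4: δ = [2.160e-06, 4.320e-06, 5.760e-06]  ψ = [0, 0, 0]  (obs o_4=0)
backtrack: best end state = 2; path = [1, 1, 1, 0, 2]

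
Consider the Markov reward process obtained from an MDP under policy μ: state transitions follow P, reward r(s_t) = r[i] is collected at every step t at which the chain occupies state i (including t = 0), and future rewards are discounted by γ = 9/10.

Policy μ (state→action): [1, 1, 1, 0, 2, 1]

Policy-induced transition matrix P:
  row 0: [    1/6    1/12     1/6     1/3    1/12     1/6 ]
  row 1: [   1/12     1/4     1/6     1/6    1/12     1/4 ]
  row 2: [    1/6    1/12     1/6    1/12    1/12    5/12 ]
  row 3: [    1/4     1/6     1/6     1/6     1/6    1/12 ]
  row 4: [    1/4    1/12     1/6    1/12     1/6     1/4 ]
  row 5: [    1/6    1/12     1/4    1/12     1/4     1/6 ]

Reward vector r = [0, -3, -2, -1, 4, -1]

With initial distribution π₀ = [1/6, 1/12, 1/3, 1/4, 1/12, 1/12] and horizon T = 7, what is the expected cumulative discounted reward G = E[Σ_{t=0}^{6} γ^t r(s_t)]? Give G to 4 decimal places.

G = -3.1386

t=0: π = [0.1667, 0.0833, 0.3333, 0.2500, 0.0833, 0.0833], E[r] = -0.9167, γ^t·E[r] = -0.916667, running G = -0.916667
t=1: π = [0.1875, 0.1181, 0.1736, 0.1528, 0.1250, 0.2431], E[r] = -0.5972, γ^t·E[r] = -0.537500, running G = -1.454167
t=2: π = [0.1800, 0.1157, 0.1869, 0.1528, 0.1470, 0.2176], E[r] = -0.5035, γ^t·E[r] = -0.407813, running G = -1.861979
t=3: π = [0.1820, 0.1154, 0.1848, 0.1507, 0.1446, 0.2226], E[r] = -0.5106, γ^t·E[r] = -0.372234, running G = -2.234214
t=4: π = [0.1817, 0.1151, 0.1852, 0.1510, 0.1450, 0.2220], E[r] = -0.5086, γ^t·E[r] = -0.333706, running G = -2.567919
t=5: π = [0.1817, 0.1151, 0.1852, 0.1509, 0.1450, 0.2221], E[r] = -0.5086, γ^t·E[r] = -0.300345, running G = -2.868264
t=6: π = [0.1817, 0.1151, 0.1852, 0.1509, 0.1450, 0.2221], E[r] = -0.5086, γ^t·E[r] = -0.270293, running G = -3.138557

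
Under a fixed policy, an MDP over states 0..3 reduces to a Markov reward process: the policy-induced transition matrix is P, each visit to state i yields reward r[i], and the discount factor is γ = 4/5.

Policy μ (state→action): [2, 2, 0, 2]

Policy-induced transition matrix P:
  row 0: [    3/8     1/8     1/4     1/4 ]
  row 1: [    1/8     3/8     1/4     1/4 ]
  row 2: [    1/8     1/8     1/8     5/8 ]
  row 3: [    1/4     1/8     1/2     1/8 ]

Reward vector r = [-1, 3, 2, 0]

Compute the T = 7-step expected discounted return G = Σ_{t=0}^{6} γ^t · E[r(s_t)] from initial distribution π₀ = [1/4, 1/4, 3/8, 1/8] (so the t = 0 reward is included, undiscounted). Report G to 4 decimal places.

G = 3.8087

t=0: π = [0.2500, 0.2500, 0.3750, 0.1250], E[r] = 1.2500, γ^t·E[r] = 1.250000, running G = 1.250000
t=1: π = [0.2031, 0.1875, 0.2344, 0.3750], E[r] = 0.8281, γ^t·E[r] = 0.662500, running G = 1.912500
t=2: π = [0.2227, 0.1719, 0.3145, 0.2910], E[r] = 0.9219, γ^t·E[r] = 0.590000, running G = 2.502500
t=3: π = [0.2170, 0.1680, 0.2834, 0.3315], E[r] = 0.8538, γ^t·E[r] = 0.437125, running G = 2.939625
t=4: π = [0.2207, 0.1670, 0.2975, 0.3148], E[r] = 0.8752, γ^t·E[r] = 0.358475, running G = 3.298100
t=5: π = [0.2195, 0.1667, 0.2915, 0.3222], E[r] = 0.8638, γ^t·E[r] = 0.283041, running G = 3.581141
t=6: π = [0.2202, 0.1667, 0.2941, 0.3191], E[r] = 0.8681, γ^t·E[r] = 0.227572, running G = 3.808713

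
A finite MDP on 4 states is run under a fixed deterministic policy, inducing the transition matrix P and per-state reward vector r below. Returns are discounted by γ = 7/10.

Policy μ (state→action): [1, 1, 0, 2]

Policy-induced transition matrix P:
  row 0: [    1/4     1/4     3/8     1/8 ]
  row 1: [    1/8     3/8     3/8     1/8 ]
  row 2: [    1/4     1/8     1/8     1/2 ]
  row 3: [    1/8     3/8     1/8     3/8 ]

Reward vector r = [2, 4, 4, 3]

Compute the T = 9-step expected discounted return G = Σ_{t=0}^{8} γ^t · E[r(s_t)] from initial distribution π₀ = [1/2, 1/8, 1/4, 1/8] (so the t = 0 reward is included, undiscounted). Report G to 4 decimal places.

t=0: π = [0.5000, 0.1250, 0.2500, 0.1250], E[r] = 2.8750, γ^t·E[r] = 2.875000, running G = 2.875000
t=1: π = [0.2188, 0.2500, 0.2813, 0.2500], E[r] = 3.3125, γ^t·E[r] = 2.318750, running G = 5.193750
t=2: π = [0.1875, 0.2773, 0.2422, 0.2930], E[r] = 3.3320, γ^t·E[r] = 1.632695, running G = 6.826445
t=3: π = [0.1787, 0.2910, 0.2412, 0.2891], E[r] = 3.3535, γ^t·E[r] = 1.150256, running G = 7.976701
t=4: π = [0.1775, 0.2924, 0.2424, 0.2877], E[r] = 3.3573, γ^t·E[r] = 0.806088, running G = 8.782789
t=5: π = [0.1775, 0.2922, 0.2425, 0.2878], E[r] = 3.3572, γ^t·E[r] = 0.564241, running G = 9.347030
t=6: π = [0.1775, 0.2922, 0.2424, 0.2879], E[r] = 3.3571, γ^t·E[r] = 0.394963, running G = 9.741992
t=7: π = [0.1775, 0.2922, 0.2424, 0.2879], E[r] = 3.3571, γ^t·E[r] = 0.276475, running G = 10.018467
t=8: π = [0.1775, 0.2922, 0.2424, 0.2879], E[r] = 3.3571, γ^t·E[r] = 0.193533, running G = 10.212000

G = 10.2120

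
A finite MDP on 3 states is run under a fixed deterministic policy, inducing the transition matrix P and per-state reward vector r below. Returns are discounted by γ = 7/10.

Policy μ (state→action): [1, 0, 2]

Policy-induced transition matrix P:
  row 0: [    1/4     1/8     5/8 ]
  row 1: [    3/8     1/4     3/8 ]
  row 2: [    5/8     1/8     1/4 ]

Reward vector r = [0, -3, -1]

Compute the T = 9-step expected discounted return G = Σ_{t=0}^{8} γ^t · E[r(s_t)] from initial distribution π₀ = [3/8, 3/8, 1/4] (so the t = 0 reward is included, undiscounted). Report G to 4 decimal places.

t=0: π = [0.3750, 0.3750, 0.2500], E[r] = -1.3750, γ^t·E[r] = -1.375000, running G = -1.375000
t=1: π = [0.3906, 0.1719, 0.4375], E[r] = -0.9531, γ^t·E[r] = -0.667188, running G = -2.042188
t=2: π = [0.4355, 0.1465, 0.4180], E[r] = -0.8574, γ^t·E[r] = -0.420137, running G = -2.462324
t=3: π = [0.4250, 0.1433, 0.4316], E[r] = -0.8616, γ^t·E[r] = -0.295519, running G = -2.757844
t=4: π = [0.4298, 0.1429, 0.4273], E[r] = -0.8560, γ^t·E[r] = -0.205537, running G = -2.963381
t=5: π = [0.4281, 0.1429, 0.4290], E[r] = -0.8576, γ^t·E[r] = -0.144141, running G = -3.107522
t=6: π = [0.4287, 0.1429, 0.4284], E[r] = -0.8570, γ^t·E[r] = -0.100822, running G = -3.208343
t=7: π = [0.4285, 0.1429, 0.4286], E[r] = -0.8572, γ^t·E[r] = -0.070595, running G = -3.278938
t=8: π = [0.4286, 0.1429, 0.4285], E[r] = -0.8571, γ^t·E[r] = -0.049411, running G = -3.328349

G = -3.3283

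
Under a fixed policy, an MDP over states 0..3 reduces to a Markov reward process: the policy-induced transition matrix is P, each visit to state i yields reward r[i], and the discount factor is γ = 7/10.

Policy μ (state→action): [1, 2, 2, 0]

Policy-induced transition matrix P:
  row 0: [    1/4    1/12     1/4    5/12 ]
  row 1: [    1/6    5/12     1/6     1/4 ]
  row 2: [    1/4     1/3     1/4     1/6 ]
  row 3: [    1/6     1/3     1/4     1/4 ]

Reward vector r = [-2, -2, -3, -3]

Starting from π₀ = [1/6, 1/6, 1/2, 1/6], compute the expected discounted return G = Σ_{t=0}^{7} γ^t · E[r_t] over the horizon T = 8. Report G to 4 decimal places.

G = -7.9863

t=0: π = [0.1667, 0.1667, 0.5000, 0.1667], E[r] = -2.6667, γ^t·E[r] = -2.666667, running G = -2.666667
t=1: π = [0.2222, 0.3056, 0.2361, 0.2361], E[r] = -2.4722, γ^t·E[r] = -1.730556, running G = -4.397222
t=2: π = [0.2049, 0.3032, 0.2245, 0.2674], E[r] = -2.4919, γ^t·E[r] = -1.221030, running G = -5.618252
t=3: π = [0.2024, 0.3074, 0.2247, 0.2654], E[r] = -2.4902, γ^t·E[r] = -0.854126, running G = -6.472378
t=4: π = [0.2023, 0.3083, 0.2244, 0.2650], E[r] = -2.4894, γ^t·E[r] = -0.597705, running G = -7.070082
t=5: π = [0.2022, 0.3085, 0.2243, 0.2650], E[r] = -2.4893, γ^t·E[r] = -0.418380, running G = -7.488462
t=6: π = [0.2022, 0.3085, 0.2243, 0.2650], E[r] = -2.4893, γ^t·E[r] = -0.292864, running G = -7.781326
t=7: π = [0.2022, 0.3085, 0.2243, 0.2650], E[r] = -2.4893, γ^t·E[r] = -0.205005, running G = -7.986331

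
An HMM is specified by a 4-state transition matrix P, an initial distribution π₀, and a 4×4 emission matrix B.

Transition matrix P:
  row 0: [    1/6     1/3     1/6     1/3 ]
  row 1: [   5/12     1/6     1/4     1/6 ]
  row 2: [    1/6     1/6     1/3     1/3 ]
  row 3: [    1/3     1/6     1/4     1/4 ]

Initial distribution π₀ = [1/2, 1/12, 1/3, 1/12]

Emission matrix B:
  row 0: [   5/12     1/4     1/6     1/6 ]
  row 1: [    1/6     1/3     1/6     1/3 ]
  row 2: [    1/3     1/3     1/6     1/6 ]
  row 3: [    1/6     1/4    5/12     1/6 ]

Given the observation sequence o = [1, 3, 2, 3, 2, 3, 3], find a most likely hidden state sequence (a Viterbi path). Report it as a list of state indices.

path = [0, 1, 0, 1, 0, 1, 0]

t=0: δ = [1.250e-01, 2.778e-02, 1.111e-01, 2.083e-02]  (obs o_0=1)
t=1: δ = [3.472e-03, 1.389e-02, 6.173e-03, 6.944e-03]  ψ = [0, 0, 2, 0]  (obs o_1=3)
t=2: δ = [9.645e-04, 3.858e-04, 5.787e-04, 9.645e-04]  ψ = [1, 1, 1, 1]  (obs o_2=2)
t=3: δ = [5.358e-05, 1.072e-04, 4.019e-05, 5.358e-05]  ψ = [3, 0, 3, 0]  (obs o_3=3)
t=4: δ = [7.442e-06, 2.977e-06, 4.465e-06, 7.442e-06]  ψ = [1, 0, 1, 0]  (obs o_4=2)
t=5: δ = [4.135e-07, 8.269e-07, 3.101e-07, 4.135e-07]  ψ = [3, 0, 3, 0]  (obs o_5=3)
t=6: δ = [5.742e-08, 4.594e-08, 3.445e-08, 2.297e-08]  ψ = [1, 0, 1, 0]  (obs o_6=3)
backtrack: best end state = 0; path = [0, 1, 0, 1, 0, 1, 0]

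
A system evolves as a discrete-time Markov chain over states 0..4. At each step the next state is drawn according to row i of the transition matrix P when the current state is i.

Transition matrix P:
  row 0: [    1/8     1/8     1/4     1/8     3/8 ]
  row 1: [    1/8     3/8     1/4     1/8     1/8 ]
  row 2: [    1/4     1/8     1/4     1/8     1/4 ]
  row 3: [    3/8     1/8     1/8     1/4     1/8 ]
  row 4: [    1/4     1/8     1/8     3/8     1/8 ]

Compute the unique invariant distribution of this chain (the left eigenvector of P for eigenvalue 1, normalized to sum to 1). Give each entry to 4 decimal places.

π = [0.2261, 0.1667, 0.1990, 0.2018, 0.2064]

Balance equations π_j = Σ_i π_i·P[i][j]:
  π_0 = 1/8·π_0 + 1/8·π_1 + 1/4·π_2 + 3/8·π_3 + 1/4·π_4
  π_1 = 1/8·π_0 + 3/8·π_1 + 1/8·π_2 + 1/8·π_3 + 1/8·π_4
  π_2 = 1/4·π_0 + 1/4·π_1 + 1/4·π_2 + 1/8·π_3 + 1/8·π_4
  π_3 = 1/8·π_0 + 1/8·π_1 + 1/8·π_2 + 1/4·π_3 + 3/8·π_4
  normalize: π_0 + π_1 + π_2 + π_3 + π_4 = 1
Solving the linear system gives exactly π = [791/3498, 1/6, 116/583, 353/1749, 361/1749].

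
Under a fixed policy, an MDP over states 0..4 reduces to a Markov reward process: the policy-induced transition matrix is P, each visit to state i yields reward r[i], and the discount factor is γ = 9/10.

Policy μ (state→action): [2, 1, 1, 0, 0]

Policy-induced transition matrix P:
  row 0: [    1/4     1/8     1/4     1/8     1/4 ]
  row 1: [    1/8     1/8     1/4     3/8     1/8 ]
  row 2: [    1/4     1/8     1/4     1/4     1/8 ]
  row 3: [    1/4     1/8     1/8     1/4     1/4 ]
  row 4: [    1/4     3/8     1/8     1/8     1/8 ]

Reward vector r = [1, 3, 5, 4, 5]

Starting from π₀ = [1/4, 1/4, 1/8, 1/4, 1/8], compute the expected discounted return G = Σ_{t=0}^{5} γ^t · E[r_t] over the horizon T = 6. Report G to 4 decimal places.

t=0: π = [0.2500, 0.2500, 0.1250, 0.2500, 0.1250], E[r] = 3.2500, γ^t·E[r] = 3.250000, running G = 3.250000
t=1: π = [0.2188, 0.1563, 0.2031, 0.2344, 0.1875], E[r] = 3.5781, γ^t·E[r] = 3.220313, running G = 6.470313
t=2: π = [0.2305, 0.1719, 0.1973, 0.2188, 0.1816], E[r] = 3.5156, γ^t·E[r] = 2.847656, running G = 9.317969
t=3: π = [0.2285, 0.1704, 0.2000, 0.2200, 0.1812], E[r] = 3.5251, γ^t·E[r] = 2.569832, running G = 11.887801
t=4: π = [0.2287, 0.1703, 0.1999, 0.2201, 0.1811], E[r] = 3.5245, γ^t·E[r] = 2.312448, running G = 14.200249
t=5: π = [0.2287, 0.1703, 0.1999, 0.2201, 0.1811], E[r] = 3.5245, γ^t·E[r] = 2.081210, running G = 16.281459

G = 16.2815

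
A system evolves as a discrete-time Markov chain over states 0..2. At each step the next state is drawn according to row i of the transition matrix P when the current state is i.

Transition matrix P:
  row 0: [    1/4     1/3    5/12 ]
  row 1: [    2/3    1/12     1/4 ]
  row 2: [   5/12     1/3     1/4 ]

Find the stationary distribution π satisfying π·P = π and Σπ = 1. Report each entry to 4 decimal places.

Balance equations π_j = Σ_i π_i·P[i][j]:
  π_0 = 1/4·π_0 + 2/3·π_1 + 5/12·π_2
  π_1 = 1/3·π_0 + 1/12·π_1 + 1/3·π_2
  normalize: π_0 + π_1 + π_2 = 1
Solving the linear system gives exactly π = [29/70, 4/15, 67/210].

π = [0.4143, 0.2667, 0.3190]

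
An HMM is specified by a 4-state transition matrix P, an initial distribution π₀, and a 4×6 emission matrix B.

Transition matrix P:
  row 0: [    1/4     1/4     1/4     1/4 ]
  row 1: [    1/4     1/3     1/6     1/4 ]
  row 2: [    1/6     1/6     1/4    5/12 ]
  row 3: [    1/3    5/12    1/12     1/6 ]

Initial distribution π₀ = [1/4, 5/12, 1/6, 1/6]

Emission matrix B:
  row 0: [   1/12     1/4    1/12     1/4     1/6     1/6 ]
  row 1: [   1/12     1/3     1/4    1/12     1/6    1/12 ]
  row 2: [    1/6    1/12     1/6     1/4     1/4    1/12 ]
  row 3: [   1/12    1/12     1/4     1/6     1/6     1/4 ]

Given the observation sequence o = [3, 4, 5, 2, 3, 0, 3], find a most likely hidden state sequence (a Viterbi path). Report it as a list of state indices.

path = [0, 2, 3, 1, 0, 2, 3]

t=0: δ = [6.250e-02, 3.472e-02, 4.167e-02, 2.778e-02]  (obs o_0=3)
t=1: δ = [2.604e-03, 2.604e-03, 3.906e-03, 2.894e-03]  ψ = [0, 0, 0, 2]  (obs o_1=4)
t=2: δ = [1.608e-04, 1.005e-04, 8.138e-05, 4.069e-04]  ψ = [3, 3, 2, 2]  (obs o_2=5)
t=3: δ = [1.130e-05, 4.239e-05, 6.698e-06, 1.695e-05]  ψ = [3, 3, 0, 3]  (obs o_3=2)
t=4: δ = [2.649e-06, 1.177e-06, 1.766e-06, 1.766e-06]  ψ = [1, 1, 1, 1]  (obs o_4=3)
t=5: δ = [5.519e-08, 6.132e-08, 1.104e-07, 6.132e-08]  ψ = [0, 3, 0, 2]  (obs o_5=0)
t=6: δ = [5.110e-09, 2.129e-09, 6.899e-09, 7.665e-09]  ψ = [3, 3, 2, 2]  (obs o_6=3)
backtrack: best end state = 3; path = [0, 2, 3, 1, 0, 2, 3]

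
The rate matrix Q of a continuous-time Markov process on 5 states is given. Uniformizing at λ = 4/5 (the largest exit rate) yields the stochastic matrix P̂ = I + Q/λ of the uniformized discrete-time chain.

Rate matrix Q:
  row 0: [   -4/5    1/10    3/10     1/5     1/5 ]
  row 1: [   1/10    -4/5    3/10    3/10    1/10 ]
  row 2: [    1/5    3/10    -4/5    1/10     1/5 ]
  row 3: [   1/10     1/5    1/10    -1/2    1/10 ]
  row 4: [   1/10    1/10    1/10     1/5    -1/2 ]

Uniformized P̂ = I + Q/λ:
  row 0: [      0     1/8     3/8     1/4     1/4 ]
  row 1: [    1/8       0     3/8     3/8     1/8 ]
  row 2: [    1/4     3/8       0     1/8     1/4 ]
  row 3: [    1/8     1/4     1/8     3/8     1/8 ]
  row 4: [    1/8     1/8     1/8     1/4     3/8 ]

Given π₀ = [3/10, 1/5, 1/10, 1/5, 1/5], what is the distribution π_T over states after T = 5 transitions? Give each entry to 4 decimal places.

π = [0.1304, 0.1811, 0.1831, 0.2869, 0.2185]

t=0: π = [0.3000, 0.2000, 0.1000, 0.2000, 0.2000]
t=1: π = [0.1000, 0.1500, 0.2375, 0.2875, 0.2250]
t=2: π = [0.1422, 0.2016, 0.1578, 0.2750, 0.2234]
t=3: π = [0.1270, 0.1736, 0.1912, 0.2898, 0.2184]
t=4: π = [0.1330, 0.1873, 0.1762, 0.2840, 0.2194]
t=5: π = [0.1304, 0.1811, 0.1831, 0.2869, 0.2185]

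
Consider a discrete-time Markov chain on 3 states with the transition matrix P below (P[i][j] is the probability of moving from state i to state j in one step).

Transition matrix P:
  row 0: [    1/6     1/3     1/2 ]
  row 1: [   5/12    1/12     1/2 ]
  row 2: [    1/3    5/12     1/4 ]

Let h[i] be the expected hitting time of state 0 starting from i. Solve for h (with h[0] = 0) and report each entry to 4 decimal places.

h = [0.0000, 2.6087, 2.7826]

First-step conditioning: h[0] = 0; for i ≠ 0, h[i] = 1 + Σ_k P[i][k]·h[k].
  h[1] = 1 + 1/12·h[1] + 1/2·h[2]
  h[2] = 1 + 5/12·h[1] + 1/4·h[2]
Solving the 2×2 linear system over states ≠ 0 gives exactly h = [0, 60/23, 64/23] (h[0] = 0 is the target).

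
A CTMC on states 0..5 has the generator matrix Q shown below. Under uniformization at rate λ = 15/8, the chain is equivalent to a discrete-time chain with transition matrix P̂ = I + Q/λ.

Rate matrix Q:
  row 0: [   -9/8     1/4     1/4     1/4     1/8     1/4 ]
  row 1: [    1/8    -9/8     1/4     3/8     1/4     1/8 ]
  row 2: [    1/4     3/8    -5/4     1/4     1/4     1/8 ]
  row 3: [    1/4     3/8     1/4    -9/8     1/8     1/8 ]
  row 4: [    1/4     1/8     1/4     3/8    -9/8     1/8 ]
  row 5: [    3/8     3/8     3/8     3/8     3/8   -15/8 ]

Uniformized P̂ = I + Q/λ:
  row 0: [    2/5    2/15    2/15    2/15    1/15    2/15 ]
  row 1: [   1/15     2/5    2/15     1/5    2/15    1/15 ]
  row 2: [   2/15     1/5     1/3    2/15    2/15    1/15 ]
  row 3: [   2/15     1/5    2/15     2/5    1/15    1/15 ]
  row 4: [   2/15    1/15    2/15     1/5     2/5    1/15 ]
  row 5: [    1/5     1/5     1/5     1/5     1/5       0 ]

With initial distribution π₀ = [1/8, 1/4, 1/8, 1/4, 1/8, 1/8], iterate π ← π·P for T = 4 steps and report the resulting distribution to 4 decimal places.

π = [0.1688, 0.2108, 0.1727, 0.2218, 0.1529, 0.0730]

t=0: π = [0.1250, 0.2500, 0.1250, 0.2500, 0.1250, 0.1250]
t=1: π = [0.1583, 0.2250, 0.1667, 0.2333, 0.1500, 0.0667]
t=2: π = [0.1650, 0.2144, 0.1711, 0.2250, 0.1517, 0.0728]
t=3: π = [0.1679, 0.2117, 0.1724, 0.2226, 0.1526, 0.0728]
t=4: π = [0.1688, 0.2108, 0.1727, 0.2218, 0.1529, 0.0730]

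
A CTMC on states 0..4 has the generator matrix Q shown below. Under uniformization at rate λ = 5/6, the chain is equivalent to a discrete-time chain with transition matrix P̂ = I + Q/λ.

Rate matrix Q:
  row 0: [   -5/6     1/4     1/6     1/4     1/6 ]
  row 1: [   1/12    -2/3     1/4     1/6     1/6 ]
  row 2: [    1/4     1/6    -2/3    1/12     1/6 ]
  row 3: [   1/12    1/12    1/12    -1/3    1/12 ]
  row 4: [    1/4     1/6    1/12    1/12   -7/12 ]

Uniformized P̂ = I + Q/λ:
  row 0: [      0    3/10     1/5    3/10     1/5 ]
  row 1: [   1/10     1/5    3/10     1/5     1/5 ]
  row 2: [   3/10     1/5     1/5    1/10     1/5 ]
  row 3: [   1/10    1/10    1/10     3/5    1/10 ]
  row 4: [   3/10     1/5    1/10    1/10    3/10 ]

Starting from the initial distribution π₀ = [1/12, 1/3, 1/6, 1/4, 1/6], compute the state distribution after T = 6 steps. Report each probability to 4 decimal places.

t=0: π = [0.0833, 0.3333, 0.1667, 0.2500, 0.1667]
t=1: π = [0.1583, 0.1833, 0.1917, 0.2750, 0.1917]
t=2: π = [0.1608, 0.1883, 0.1717, 0.2875, 0.1917]
t=3: π = [0.1566, 0.1873, 0.1709, 0.2948, 0.1904]
t=4: π = [0.1566, 0.1862, 0.1702, 0.2974, 0.1896]
t=5: π = [0.1563, 0.1859, 0.1699, 0.2987, 0.1892]
t=6: π = [0.1562, 0.1858, 0.1698, 0.2992, 0.1891]

π = [0.1562, 0.1858, 0.1698, 0.2992, 0.1891]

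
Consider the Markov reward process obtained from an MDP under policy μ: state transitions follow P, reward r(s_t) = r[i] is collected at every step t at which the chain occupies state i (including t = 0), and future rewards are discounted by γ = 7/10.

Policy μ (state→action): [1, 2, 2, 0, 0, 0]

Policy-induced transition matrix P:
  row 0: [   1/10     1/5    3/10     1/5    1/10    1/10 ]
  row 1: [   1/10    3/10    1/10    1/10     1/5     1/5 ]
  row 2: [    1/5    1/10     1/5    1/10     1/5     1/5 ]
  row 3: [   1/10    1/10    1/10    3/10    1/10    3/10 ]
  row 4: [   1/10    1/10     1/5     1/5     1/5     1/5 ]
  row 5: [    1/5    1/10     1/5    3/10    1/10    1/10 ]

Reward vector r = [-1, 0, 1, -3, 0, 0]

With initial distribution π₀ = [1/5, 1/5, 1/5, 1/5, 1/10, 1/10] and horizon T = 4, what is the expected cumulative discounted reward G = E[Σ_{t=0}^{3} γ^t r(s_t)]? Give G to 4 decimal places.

G = -1.4421

t=0: π = [0.2000, 0.2000, 0.2000, 0.2000, 0.1000, 0.1000], E[r] = -0.6000, γ^t·E[r] = -0.600000, running G = -0.600000
t=1: π = [0.1300, 0.1600, 0.1800, 0.1900, 0.1500, 0.1900], E[r] = -0.5200, γ^t·E[r] = -0.364000, running G = -0.964000
t=2: π = [0.1370, 0.1450, 0.1780, 0.2040, 0.1490, 0.1870], E[r] = -0.5710, γ^t·E[r] = -0.279790, running G = -1.243790
t=3: π = [0.1365, 0.1427, 0.1788, 0.2068, 0.1472, 0.1880], E[r] = -0.5781, γ^t·E[r] = -0.198288, running G = -1.442078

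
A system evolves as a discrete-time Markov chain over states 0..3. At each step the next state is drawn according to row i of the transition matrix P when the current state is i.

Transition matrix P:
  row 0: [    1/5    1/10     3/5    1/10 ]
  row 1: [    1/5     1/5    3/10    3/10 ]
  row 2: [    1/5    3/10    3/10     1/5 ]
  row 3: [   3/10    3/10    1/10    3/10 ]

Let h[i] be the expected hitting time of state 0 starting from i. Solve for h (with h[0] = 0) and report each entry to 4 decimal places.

First-step conditioning: h[0] = 0; for i ≠ 0, h[i] = 1 + Σ_k P[i][k]·h[k].
  h[1] = 1 + 1/5·h[1] + 3/10·h[2] + 3/10·h[3]
  h[2] = 1 + 3/10·h[1] + 3/10·h[2] + 1/5·h[3]
  h[3] = 1 + 3/10·h[1] + 1/10·h[2] + 3/10·h[3]
Solving the 3×3 linear system over states ≠ 0 gives exactly h = [0, 980/223, 990/223, 880/223] (h[0] = 0 is the target).

h = [0.0000, 4.3946, 4.4395, 3.9462]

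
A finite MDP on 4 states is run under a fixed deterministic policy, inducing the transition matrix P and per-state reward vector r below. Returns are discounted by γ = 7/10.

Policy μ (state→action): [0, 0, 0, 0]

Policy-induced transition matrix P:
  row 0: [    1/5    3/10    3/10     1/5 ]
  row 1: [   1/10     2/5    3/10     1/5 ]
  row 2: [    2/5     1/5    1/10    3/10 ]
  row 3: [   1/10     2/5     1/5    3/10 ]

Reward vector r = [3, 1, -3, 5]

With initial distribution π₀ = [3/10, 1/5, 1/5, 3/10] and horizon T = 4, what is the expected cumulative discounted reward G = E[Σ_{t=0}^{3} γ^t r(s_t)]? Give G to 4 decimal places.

t=0: π = [0.3000, 0.2000, 0.2000, 0.3000], E[r] = 2.0000, γ^t·E[r] = 2.000000, running G = 2.000000
t=1: π = [0.1900, 0.3300, 0.2300, 0.2500], E[r] = 1.4600, γ^t·E[r] = 1.022000, running G = 3.022000
t=2: π = [0.1880, 0.3350, 0.2290, 0.2480], E[r] = 1.4520, γ^t·E[r] = 0.711480, running G = 3.733480
t=3: π = [0.1875, 0.3354, 0.2294, 0.2477], E[r] = 1.4482, γ^t·E[r] = 0.496733, running G = 4.230213

G = 4.2302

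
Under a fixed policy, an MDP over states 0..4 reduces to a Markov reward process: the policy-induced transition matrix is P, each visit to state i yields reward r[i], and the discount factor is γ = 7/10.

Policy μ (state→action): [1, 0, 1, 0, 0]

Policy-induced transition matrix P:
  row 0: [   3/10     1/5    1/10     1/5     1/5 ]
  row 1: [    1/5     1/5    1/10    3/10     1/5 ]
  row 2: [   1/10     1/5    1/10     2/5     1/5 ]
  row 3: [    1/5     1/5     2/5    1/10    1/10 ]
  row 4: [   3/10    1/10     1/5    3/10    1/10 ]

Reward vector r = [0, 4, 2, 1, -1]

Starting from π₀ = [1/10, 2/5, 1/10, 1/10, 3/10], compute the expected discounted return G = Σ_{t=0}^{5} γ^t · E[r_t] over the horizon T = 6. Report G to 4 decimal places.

t=0: π = [0.1000, 0.4000, 0.1000, 0.1000, 0.3000], E[r] = 1.6000, γ^t·E[r] = 1.600000, running G = 1.600000
t=1: π = [0.2300, 0.1700, 0.1600, 0.2800, 0.1600], E[r] = 1.1200, γ^t·E[r] = 0.784000, running G = 2.384000
t=2: π = [0.2230, 0.1840, 0.2000, 0.2370, 0.1560], E[r] = 1.2170, γ^t·E[r] = 0.596330, running G = 2.980330
t=3: π = [0.2179, 0.1844, 0.1867, 0.2503, 0.1607], E[r] = 1.2006, γ^t·E[r] = 0.411806, running G = 3.392136
t=4: π = [0.2192, 0.1839, 0.1912, 0.2468, 0.1589], E[r] = 1.2060, γ^t·E[r] = 0.289551, running G = 3.681687
t=5: π = [0.2187, 0.1841, 0.1899, 0.2478, 0.1594], E[r] = 1.2047, γ^t·E[r] = 0.202477, running G = 3.884164

G = 3.8842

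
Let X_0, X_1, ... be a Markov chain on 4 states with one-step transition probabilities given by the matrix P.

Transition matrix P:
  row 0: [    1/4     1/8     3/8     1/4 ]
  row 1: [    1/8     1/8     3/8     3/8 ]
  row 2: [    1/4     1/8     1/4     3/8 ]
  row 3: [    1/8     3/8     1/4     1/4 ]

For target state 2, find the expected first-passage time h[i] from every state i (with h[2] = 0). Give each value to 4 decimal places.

First-step conditioning: h[2] = 0; for i ≠ 2, h[i] = 1 + Σ_k P[i][k]·h[k].
  h[0] = 1 + 1/4·h[0] + 1/8·h[1] + 1/4·h[3]
  h[1] = 1 + 1/8·h[0] + 1/8·h[1] + 3/8·h[3]
  h[3] = 1 + 1/8·h[0] + 3/8·h[1] + 1/4·h[3]
Solving the 3×3 linear system over states ≠ 2 gives exactly h = [496/169, 504/169, 0, 560/169] (h[2] = 0 is the target).

h = [2.9349, 2.9822, 0.0000, 3.3136]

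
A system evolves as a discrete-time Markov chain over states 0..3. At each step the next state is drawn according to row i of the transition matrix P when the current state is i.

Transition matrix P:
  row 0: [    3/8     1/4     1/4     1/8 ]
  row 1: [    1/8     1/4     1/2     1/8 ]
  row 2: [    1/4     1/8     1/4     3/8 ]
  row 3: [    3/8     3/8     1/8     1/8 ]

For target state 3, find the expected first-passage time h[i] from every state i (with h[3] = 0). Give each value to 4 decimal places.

First-step conditioning: h[3] = 0; for i ≠ 3, h[i] = 1 + Σ_k P[i][k]·h[k].
  h[0] = 1 + 3/8·h[0] + 1/4·h[1] + 1/4·h[2]
  h[1] = 1 + 1/8·h[0] + 1/4·h[1] + 1/2·h[2]
  h[2] = 1 + 1/4·h[0] + 1/8·h[1] + 1/4·h[2]
Solving the 3×3 linear system over states ≠ 3 gives exactly h = [264/53, 248/53, 200/53, 0] (h[3] = 0 is the target).

h = [4.9811, 4.6792, 3.7736, 0.0000]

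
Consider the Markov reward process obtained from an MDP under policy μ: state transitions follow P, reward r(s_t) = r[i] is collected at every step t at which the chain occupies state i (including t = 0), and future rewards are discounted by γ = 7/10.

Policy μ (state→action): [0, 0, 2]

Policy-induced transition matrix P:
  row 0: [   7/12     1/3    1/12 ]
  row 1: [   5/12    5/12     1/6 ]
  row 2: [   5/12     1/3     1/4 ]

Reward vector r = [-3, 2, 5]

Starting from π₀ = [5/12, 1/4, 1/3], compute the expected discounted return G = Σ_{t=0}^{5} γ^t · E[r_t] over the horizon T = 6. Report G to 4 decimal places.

G = 0.8494

t=0: π = [0.4167, 0.2500, 0.3333], E[r] = 0.9167, γ^t·E[r] = 0.916667, running G = 0.916667
t=1: π = [0.4861, 0.3542, 0.1597], E[r] = 0.0486, γ^t·E[r] = 0.034028, running G = 0.950694
t=2: π = [0.4977, 0.3628, 0.1395], E[r] = -0.0700, γ^t·E[r] = -0.034311, running G = 0.916383
t=3: π = [0.4996, 0.3636, 0.1368], E[r] = -0.0876, γ^t·E[r] = -0.030056, running G = 0.886328
t=4: π = [0.4999, 0.3636, 0.1364], E[r] = -0.0904, γ^t·E[r] = -0.021700, running G = 0.864628
t=5: π = [0.5000, 0.3636, 0.1364], E[r] = -0.0908, γ^t·E[r] = -0.015264, running G = 0.849363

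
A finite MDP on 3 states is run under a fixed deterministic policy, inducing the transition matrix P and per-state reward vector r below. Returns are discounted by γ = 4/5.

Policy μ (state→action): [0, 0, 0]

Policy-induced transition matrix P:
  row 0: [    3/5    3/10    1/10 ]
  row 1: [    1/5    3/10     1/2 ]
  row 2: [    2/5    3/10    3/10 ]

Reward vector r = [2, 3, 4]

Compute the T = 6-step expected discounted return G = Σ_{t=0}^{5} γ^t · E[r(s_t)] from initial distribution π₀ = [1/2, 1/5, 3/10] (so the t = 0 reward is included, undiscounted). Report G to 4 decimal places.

G = 10.3978

t=0: π = [0.5000, 0.2000, 0.3000], E[r] = 2.8000, γ^t·E[r] = 2.800000, running G = 2.800000
t=1: π = [0.4600, 0.3000, 0.2400], E[r] = 2.7800, γ^t·E[r] = 2.224000, running G = 5.024000
t=2: π = [0.4320, 0.3000, 0.2680], E[r] = 2.8360, γ^t·E[r] = 1.815040, running G = 6.839040
t=3: π = [0.4264, 0.3000, 0.2736], E[r] = 2.8472, γ^t·E[r] = 1.457766, running G = 8.296806
t=4: π = [0.4253, 0.3000, 0.2747], E[r] = 2.8494, γ^t·E[r] = 1.167131, running G = 9.463937
t=5: π = [0.4251, 0.3000, 0.2749], E[r] = 2.8499, γ^t·E[r] = 0.933851, running G = 10.397788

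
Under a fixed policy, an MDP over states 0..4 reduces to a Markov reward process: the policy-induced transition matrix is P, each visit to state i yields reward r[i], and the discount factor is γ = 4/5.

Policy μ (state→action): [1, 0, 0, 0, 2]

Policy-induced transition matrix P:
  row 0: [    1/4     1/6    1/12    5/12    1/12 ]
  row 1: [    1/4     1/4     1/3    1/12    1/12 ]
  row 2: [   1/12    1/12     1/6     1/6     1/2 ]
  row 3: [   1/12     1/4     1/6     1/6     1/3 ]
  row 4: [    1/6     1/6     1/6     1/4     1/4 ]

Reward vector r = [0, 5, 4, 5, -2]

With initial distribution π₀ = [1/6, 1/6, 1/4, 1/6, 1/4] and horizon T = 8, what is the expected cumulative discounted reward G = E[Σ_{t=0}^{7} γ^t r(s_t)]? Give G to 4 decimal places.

G = 9.0877

t=0: π = [0.1667, 0.1667, 0.2500, 0.1667, 0.2500], E[r] = 2.1667, γ^t·E[r] = 2.166667, running G = 2.166667
t=1: π = [0.1597, 0.1736, 0.1806, 0.2153, 0.2708], E[r] = 2.1250, γ^t·E[r] = 1.700000, running G = 3.866667
t=2: π = [0.1615, 0.1840, 0.1823, 0.2147, 0.2575], E[r] = 2.2078, γ^t·E[r] = 1.412963, running G = 5.279630
t=3: π = [0.1624, 0.1847, 0.1839, 0.2132, 0.2559], E[r] = 2.2131, γ^t·E[r] = 1.133086, running G = 6.412716
t=4: π = [0.1625, 0.1845, 0.1839, 0.2132, 0.2559], E[r] = 2.2124, γ^t·E[r] = 0.906179, running G = 7.318895
t=5: π = [0.1625, 0.1845, 0.1839, 0.2132, 0.2559], E[r] = 2.2123, γ^t·E[r] = 0.724922, running G = 8.043817
t=6: π = [0.1625, 0.1845, 0.1839, 0.2132, 0.2559], E[r] = 2.2123, γ^t·E[r] = 0.579946, running G = 8.623763
t=7: π = [0.1625, 0.1845, 0.1839, 0.2132, 0.2559], E[r] = 2.2123, γ^t·E[r] = 0.463957, running G = 9.087720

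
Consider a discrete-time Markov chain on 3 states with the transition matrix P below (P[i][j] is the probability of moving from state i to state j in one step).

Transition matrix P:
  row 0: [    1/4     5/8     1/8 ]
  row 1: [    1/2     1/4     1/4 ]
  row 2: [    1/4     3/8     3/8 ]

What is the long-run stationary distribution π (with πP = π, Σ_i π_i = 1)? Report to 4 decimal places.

π = [0.3529, 0.4118, 0.2353]

Balance equations π_j = Σ_i π_i·P[i][j]:
  π_0 = 1/4·π_0 + 1/2·π_1 + 1/4·π_2
  π_1 = 5/8·π_0 + 1/4·π_1 + 3/8·π_2
  normalize: π_0 + π_1 + π_2 = 1
Solving the linear system gives exactly π = [6/17, 7/17, 4/17].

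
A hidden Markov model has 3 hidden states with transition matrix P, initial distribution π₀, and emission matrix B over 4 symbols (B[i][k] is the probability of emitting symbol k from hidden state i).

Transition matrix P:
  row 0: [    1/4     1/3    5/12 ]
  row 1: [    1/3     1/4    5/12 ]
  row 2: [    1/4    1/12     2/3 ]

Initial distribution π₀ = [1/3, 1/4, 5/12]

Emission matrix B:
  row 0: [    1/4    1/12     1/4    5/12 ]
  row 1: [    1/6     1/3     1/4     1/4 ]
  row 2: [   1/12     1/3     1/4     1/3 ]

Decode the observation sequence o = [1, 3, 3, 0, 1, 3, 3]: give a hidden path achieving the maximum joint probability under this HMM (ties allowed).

path = [2, 2, 2, 2, 2, 2, 2]

t=0: δ = [2.778e-02, 8.333e-02, 1.389e-01]  (obs o_0=1)
t=1: δ = [1.447e-02, 5.208e-03, 3.086e-02]  ψ = [2, 1, 2]  (obs o_1=3)
t=2: δ = [3.215e-03, 1.206e-03, 6.859e-03]  ψ = [2, 0, 2]  (obs o_2=3)
t=3: δ = [4.287e-04, 1.786e-04, 3.810e-04]  ψ = [2, 0, 2]  (obs o_3=0)
t=4: δ = [8.931e-06, 4.763e-05, 8.468e-05]  ψ = [0, 0, 2]  (obs o_4=1)
t=5: δ = [8.820e-06, 2.977e-06, 1.882e-05]  ψ = [2, 1, 2]  (obs o_5=3)
t=6: δ = [1.960e-06, 7.350e-07, 4.182e-06]  ψ = [2, 0, 2]  (obs o_6=3)
backtrack: best end state = 2; path = [2, 2, 2, 2, 2, 2, 2]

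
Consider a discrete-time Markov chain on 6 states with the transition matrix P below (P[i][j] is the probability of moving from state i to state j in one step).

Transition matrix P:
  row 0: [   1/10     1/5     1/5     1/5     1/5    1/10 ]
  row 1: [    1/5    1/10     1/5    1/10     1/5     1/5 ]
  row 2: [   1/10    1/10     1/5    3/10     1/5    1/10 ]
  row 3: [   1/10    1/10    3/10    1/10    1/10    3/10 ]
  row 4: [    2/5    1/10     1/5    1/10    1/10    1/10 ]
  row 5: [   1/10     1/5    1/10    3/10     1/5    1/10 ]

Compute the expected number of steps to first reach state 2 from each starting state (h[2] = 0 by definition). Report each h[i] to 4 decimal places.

h = [4.9555, 5.0314, 0.0000, 4.5789, 4.9829, 5.4134]

First-step conditioning: h[2] = 0; for i ≠ 2, h[i] = 1 + Σ_k P[i][k]·h[k].
  h[0] = 1 + 1/10·h[0] + 1/5·h[1] + 1/5·h[3] + 1/5·h[4] + 1/10·h[5]
  h[1] = 1 + 1/5·h[0] + 1/10·h[1] + 1/10·h[3] + 1/5·h[4] + 1/5·h[5]
  h[3] = 1 + 1/10·h[0] + 1/10·h[1] + 1/10·h[3] + 1/10·h[4] + 3/10·h[5]
  h[4] = 1 + 2/5·h[0] + 1/10·h[1] + 1/10·h[3] + 1/10·h[4] + 1/10·h[5]
  h[5] = 1 + 1/10·h[0] + 1/5·h[1] + 3/10·h[3] + 1/5·h[4] + 1/10·h[5]
Solving the 5×5 linear system over states ≠ 2 gives exactly h = [128680/25967, 130650/25967, 0, 118900/25967, 129390/25967, 140570/25967] (h[2] = 0 is the target).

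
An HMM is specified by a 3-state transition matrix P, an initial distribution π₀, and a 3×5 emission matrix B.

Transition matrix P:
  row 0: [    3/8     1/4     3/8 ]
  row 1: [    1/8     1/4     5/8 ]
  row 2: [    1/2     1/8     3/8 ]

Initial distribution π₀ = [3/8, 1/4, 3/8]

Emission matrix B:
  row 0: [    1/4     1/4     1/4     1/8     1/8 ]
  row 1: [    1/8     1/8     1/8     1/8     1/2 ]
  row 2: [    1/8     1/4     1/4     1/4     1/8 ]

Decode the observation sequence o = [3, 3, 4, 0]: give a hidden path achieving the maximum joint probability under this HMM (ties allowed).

t=0: δ = [4.688e-02, 3.125e-02, 9.375e-02]  (obs o_0=3)
t=1: δ = [5.859e-03, 1.465e-03, 8.789e-03]  ψ = [2, 0, 2]  (obs o_1=3)
t=2: δ = [5.493e-04, 7.324e-04, 4.120e-04]  ψ = [2, 0, 2]  (obs o_2=4)
t=3: δ = [5.150e-05, 2.289e-05, 5.722e-05]  ψ = [0, 1, 1]  (obs o_3=0)
backtrack: best end state = 2; path = [2, 0, 1, 2]

path = [2, 0, 1, 2]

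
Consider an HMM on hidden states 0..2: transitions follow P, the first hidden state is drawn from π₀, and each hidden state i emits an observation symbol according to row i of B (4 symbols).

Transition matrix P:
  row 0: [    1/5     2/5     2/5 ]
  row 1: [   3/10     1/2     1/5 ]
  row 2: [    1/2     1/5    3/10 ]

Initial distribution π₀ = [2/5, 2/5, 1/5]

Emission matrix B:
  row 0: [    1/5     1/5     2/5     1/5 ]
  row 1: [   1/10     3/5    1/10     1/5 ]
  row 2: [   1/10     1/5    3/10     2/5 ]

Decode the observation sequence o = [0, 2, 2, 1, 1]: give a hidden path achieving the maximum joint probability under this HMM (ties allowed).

path = [0, 2, 0, 1, 1]

t=0: δ = [8.000e-02, 4.000e-02, 2.000e-02]  (obs o_0=0)
t=1: δ = [6.400e-03, 3.200e-03, 9.600e-03]  ψ = [0, 0, 0]  (obs o_1=2)
t=2: δ = [1.920e-03, 2.560e-04, 8.640e-04]  ψ = [2, 0, 2]  (obs o_2=2)
t=3: δ = [8.640e-05, 4.608e-04, 1.536e-04]  ψ = [2, 0, 0]  (obs o_3=1)
t=4: δ = [2.765e-05, 1.382e-04, 1.843e-05]  ψ = [1, 1, 1]  (obs o_4=1)
backtrack: best end state = 1; path = [0, 2, 0, 1, 1]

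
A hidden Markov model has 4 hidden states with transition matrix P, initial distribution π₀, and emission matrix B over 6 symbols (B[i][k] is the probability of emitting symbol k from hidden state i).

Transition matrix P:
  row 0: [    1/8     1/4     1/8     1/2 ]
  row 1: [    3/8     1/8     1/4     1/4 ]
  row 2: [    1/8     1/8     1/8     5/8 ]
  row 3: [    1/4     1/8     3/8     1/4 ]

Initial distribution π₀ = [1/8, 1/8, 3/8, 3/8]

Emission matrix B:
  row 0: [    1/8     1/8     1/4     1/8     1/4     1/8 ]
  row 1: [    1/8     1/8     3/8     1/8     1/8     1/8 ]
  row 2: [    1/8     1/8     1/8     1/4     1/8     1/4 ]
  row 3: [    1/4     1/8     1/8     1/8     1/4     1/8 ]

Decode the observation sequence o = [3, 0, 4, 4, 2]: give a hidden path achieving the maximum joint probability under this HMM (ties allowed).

t=0: δ = [1.562e-02, 1.562e-02, 9.375e-02, 4.688e-02]  (obs o_0=3)
t=1: δ = [1.465e-03, 1.465e-03, 2.197e-03, 1.465e-02]  ψ = [2, 2, 3, 2]  (obs o_1=0)
t=2: δ = [9.155e-04, 2.289e-04, 6.866e-04, 9.155e-04]  ψ = [3, 3, 3, 3]  (obs o_2=4)
t=3: δ = [5.722e-05, 2.861e-05, 4.292e-05, 1.144e-04]  ψ = [3, 0, 3, 0]  (obs o_3=4)
t=4: δ = [7.153e-06, 5.364e-06, 5.364e-06, 3.576e-06]  ψ = [3, 0, 3, 0]  (obs o_4=2)
backtrack: best end state = 0; path = [2, 3, 0, 3, 0]

path = [2, 3, 0, 3, 0]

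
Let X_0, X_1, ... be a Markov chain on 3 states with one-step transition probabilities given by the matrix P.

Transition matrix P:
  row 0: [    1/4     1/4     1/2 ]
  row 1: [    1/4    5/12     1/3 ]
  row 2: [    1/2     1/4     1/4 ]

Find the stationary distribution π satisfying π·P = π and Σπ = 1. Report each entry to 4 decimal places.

Balance equations π_j = Σ_i π_i·P[i][j]:
  π_0 = 1/4·π_0 + 1/4·π_1 + 1/2·π_2
  π_1 = 1/4·π_0 + 5/12·π_1 + 1/4·π_2
  normalize: π_0 + π_1 + π_2 = 1
Solving the linear system gives exactly π = [17/50, 3/10, 9/25].

π = [0.3400, 0.3000, 0.3600]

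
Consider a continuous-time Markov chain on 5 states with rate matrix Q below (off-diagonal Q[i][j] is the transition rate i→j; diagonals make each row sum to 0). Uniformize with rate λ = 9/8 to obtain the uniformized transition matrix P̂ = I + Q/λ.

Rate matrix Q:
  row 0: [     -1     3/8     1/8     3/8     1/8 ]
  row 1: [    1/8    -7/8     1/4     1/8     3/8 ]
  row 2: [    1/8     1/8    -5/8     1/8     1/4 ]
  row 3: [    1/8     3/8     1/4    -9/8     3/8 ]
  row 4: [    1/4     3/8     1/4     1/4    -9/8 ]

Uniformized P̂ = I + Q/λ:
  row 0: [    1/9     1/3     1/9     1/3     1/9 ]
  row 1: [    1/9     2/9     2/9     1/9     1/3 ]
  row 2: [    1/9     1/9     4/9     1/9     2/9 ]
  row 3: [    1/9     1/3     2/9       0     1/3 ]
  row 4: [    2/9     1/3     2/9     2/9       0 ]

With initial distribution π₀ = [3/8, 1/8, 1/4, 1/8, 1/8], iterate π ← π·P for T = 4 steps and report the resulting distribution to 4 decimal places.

π = [0.1336, 0.2468, 0.2662, 0.1471, 0.2063]

t=0: π = [0.3750, 0.1250, 0.2500, 0.1250, 0.1250]
t=1: π = [0.1250, 0.2639, 0.2361, 0.1944, 0.1806]
t=2: π = [0.1312, 0.2515, 0.2608, 0.1373, 0.2191]
t=3: π = [0.1355, 0.2474, 0.2656, 0.1493, 0.2022]
t=4: π = [0.1336, 0.2468, 0.2662, 0.1471, 0.2063]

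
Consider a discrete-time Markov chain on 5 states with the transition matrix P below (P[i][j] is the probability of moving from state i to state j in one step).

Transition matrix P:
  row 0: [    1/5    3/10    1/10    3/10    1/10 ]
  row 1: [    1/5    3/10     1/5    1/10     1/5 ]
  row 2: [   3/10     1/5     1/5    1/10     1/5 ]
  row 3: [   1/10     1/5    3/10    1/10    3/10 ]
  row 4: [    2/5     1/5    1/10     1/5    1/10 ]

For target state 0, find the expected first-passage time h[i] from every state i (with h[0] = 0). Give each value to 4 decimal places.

h = [0.0000, 4.0672, 3.6604, 4.3657, 3.3918]

First-step conditioning: h[0] = 0; for i ≠ 0, h[i] = 1 + Σ_k P[i][k]·h[k].
  h[1] = 1 + 3/10·h[1] + 1/5·h[2] + 1/10·h[3] + 1/5·h[4]
  h[2] = 1 + 1/5·h[1] + 1/5·h[2] + 1/10·h[3] + 1/5·h[4]
  h[3] = 1 + 1/5·h[1] + 3/10·h[2] + 1/10·h[3] + 3/10·h[4]
  h[4] = 1 + 1/5·h[1] + 1/10·h[2] + 1/5·h[3] + 1/10·h[4]
Solving the 4×4 linear system over states ≠ 0 gives exactly h = [0, 545/134, 981/268, 585/134, 909/268] (h[0] = 0 is the target).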